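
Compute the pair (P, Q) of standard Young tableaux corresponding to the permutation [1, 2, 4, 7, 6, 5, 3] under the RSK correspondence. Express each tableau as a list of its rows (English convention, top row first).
P = [[1, 2, 3, 5], [4], [6], [7]], Q = [[1, 2, 3, 4], [5], [6], [7]]

Insert each entry of the permutation into P by Schensted row insertion, recording in Q the position of each new cell.

Insert 1: appended to row 1. P = [[1]].
Insert 2: appended to row 1. P = [[1, 2]].
Insert 4: appended to row 1. P = [[1, 2, 4]].
Insert 7: appended to row 1. P = [[1, 2, 4, 7]].
Insert 6: 6 bumps 7 from row 1; 7 starts row 2. P = [[1, 2, 4, 6], [7]].
Insert 5: 5 bumps 6 from row 1; 6 bumps 7 from row 2; 7 starts row 3. P = [[1, 2, 4, 5], [6], [7]].
Insert 3: 3 bumps 4 from row 1; 4 bumps 6 from row 2; 6 bumps 7 from row 3; 7 starts row 4. P = [[1, 2, 3, 5], [4], [6], [7]].

So P = [[1, 2, 3, 5], [4], [6], [7]], Q = [[1, 2, 3, 4], [5], [6], [7]].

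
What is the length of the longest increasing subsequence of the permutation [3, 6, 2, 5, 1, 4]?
2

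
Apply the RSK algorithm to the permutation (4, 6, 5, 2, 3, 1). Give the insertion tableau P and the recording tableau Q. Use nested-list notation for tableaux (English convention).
Insert each entry of the permutation into P by Schensted row insertion, recording in Q the position of each new cell.

Insert 4: appended to row 1. P = [[4]].
Insert 6: appended to row 1. P = [[4, 6]].
Insert 5: 5 bumps 6 from row 1; 6 starts row 2. P = [[4, 5], [6]].
Insert 2: 2 bumps 4 from row 1; 4 bumps 6 from row 2; 6 starts row 3. P = [[2, 5], [4], [6]].
Insert 3: 3 bumps 5 from row 1; 5 appends to row 2. P = [[2, 3], [4, 5], [6]].
Insert 1: 1 bumps 2 from row 1; 2 bumps 4 from row 2; 4 bumps 6 from row 3; 6 starts row 4. P = [[1, 3], [2, 5], [4], [6]].

So P = [[1, 3], [2, 5], [4], [6]], Q = [[1, 2], [3, 5], [4], [6]].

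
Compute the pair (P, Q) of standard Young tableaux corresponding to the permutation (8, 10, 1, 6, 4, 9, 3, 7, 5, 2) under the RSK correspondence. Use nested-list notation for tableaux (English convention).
P = [[1, 2, 5], [3, 7], [4, 9], [6, 10], [8]], Q = [[1, 2, 6], [3, 4], [5, 8], [7, 9], [10]]

Insert each entry of the permutation into P by Schensted row insertion, recording in Q the position of each new cell.

After inserting 8: P = [[8]].
After inserting 10: P = [[8, 10]].
After inserting 1: P = [[1, 10], [8]].
After inserting 6: P = [[1, 6], [8, 10]].
After inserting 4: P = [[1, 4], [6, 10], [8]].
After inserting 9: P = [[1, 4, 9], [6, 10], [8]].
After inserting 3: P = [[1, 3, 9], [4, 10], [6], [8]].
After inserting 7: P = [[1, 3, 7], [4, 9], [6, 10], [8]].
After inserting 5: P = [[1, 3, 5], [4, 7], [6, 9], [8, 10]].
After inserting 2: P = [[1, 2, 5], [3, 7], [4, 9], [6, 10], [8]].

So P = [[1, 2, 5], [3, 7], [4, 9], [6, 10], [8]], Q = [[1, 2, 6], [3, 4], [5, 8], [7, 9], [10]].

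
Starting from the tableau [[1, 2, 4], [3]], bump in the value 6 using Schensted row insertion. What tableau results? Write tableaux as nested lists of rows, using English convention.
6 is larger than every entry of row 1, so it is appended to row 1. The new tableau is [[1, 2, 4, 6], [3]].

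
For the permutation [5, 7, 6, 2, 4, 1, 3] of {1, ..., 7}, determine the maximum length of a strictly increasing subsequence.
2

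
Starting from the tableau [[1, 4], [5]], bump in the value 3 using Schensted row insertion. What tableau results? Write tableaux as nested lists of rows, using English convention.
[[1, 3], [4], [5]]

In row 1, 3 replaces 4 (the leftmost entry greater than 3); 4 is bumped to row 2. In row 2, 4 replaces 5 (the leftmost entry greater than 4); 5 is bumped to row 3. 5 starts a new row 3. The new tableau is [[1, 3], [4], [5]].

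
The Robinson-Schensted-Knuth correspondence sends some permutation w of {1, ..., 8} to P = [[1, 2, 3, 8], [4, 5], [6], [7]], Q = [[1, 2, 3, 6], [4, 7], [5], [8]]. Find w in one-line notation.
1 4 7 6 2 8 5 3

Reverse the RSK construction: for i from n down to 1, find the cell of Q containing i, remove the entry at that cell from P, and reverse-bump it up through P; the value ejected from row 1 is w(i).

Step i=8: Q has 8 at row 4, column 1; remove 7 from row 4 of P and reverse-bump: 7 enters row 3 and ejects 6; 6 enters row 2 and ejects 5; 5 enters row 1 and ejects 3. So w(8) = 3. P is now [[1, 2, 5, 8], [4, 6], [7]].
Step i=7: Q has 7 at row 2, column 2; remove 6 from row 2 of P and reverse-bump: 6 enters row 1 and ejects 5. So w(7) = 5. P is now [[1, 2, 6, 8], [4], [7]].
Step i=6: Q has 6 at row 1, column 4; remove that cell from P, ejecting 8. So w(6) = 8. P is now [[1, 2, 6], [4], [7]].
Step i=5: Q has 5 at row 3, column 1; remove 7 from row 3 of P and reverse-bump: 7 enters row 2 and ejects 4; 4 enters row 1 and ejects 2. So w(5) = 2. P is now [[1, 4, 6], [7]].
Step i=4: Q has 4 at row 2, column 1; remove 7 from row 2 of P and reverse-bump: 7 enters row 1 and ejects 6. So w(4) = 6. P is now [[1, 4, 7]].
Step i=3: Q has 3 at row 1, column 3; remove that cell from P, ejecting 7. So w(3) = 7. P is now [[1, 4]].
Step i=2: Q has 2 at row 1, column 2; remove that cell from P, ejecting 4. So w(2) = 4. P is now [[1]].
Step i=1: Q has 1 at row 1, column 1; remove that cell from P, ejecting 1. So w(1) = 1. P is now [].

So w = 1 4 7 6 2 8 5 3.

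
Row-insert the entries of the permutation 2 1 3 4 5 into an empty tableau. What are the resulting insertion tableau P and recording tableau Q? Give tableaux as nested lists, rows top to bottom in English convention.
P = [[1, 3, 4, 5], [2]], Q = [[1, 3, 4, 5], [2]]

Insert each entry of the permutation into P by Schensted row insertion, recording in Q the position of each new cell.

Insert 2: appended to row 1. P = [[2]], Q = [[1]].
Insert 1: 1 bumps 2 from row 1; 2 starts row 2. P = [[1], [2]], Q = [[1], [2]].
Insert 3: appended to row 1. P = [[1, 3], [2]], Q = [[1, 3], [2]].
Insert 4: appended to row 1. P = [[1, 3, 4], [2]], Q = [[1, 3, 4], [2]].
Insert 5: appended to row 1. P = [[1, 3, 4, 5], [2]], Q = [[1, 3, 4, 5], [2]].

So P = [[1, 3, 4, 5], [2]], Q = [[1, 3, 4, 5], [2]].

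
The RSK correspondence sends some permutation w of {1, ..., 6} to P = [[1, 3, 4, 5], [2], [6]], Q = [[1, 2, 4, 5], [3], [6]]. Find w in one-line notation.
2 6 3 4 5 1

Reverse RSK: for i = n, n-1, ..., 1, locate i in Q, remove the corresponding corner cell from P, and reverse-bump its entry up through P; the value ejected from row 1 is w(i).

So w = 2 6 3 4 5 1.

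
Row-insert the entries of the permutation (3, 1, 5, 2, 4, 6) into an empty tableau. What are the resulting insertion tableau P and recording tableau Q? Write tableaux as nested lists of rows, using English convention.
Insert each entry of the permutation into P by Schensted row insertion, recording in Q the position of each new cell.

Insert 3: appended to row 1. P = [[3]], Q = [[1]].
Insert 1: 1 bumps 3 from row 1; 3 starts row 2. P = [[1], [3]], Q = [[1], [2]].
Insert 5: appended to row 1. P = [[1, 5], [3]], Q = [[1, 3], [2]].
Insert 2: 2 bumps 5 from row 1; 5 appends to row 2. P = [[1, 2], [3, 5]], Q = [[1, 3], [2, 4]].
Insert 4: appended to row 1. P = [[1, 2, 4], [3, 5]], Q = [[1, 3, 5], [2, 4]].
Insert 6: appended to row 1. P = [[1, 2, 4, 6], [3, 5]], Q = [[1, 3, 5, 6], [2, 4]].

So P = [[1, 2, 4, 6], [3, 5]], Q = [[1, 3, 5, 6], [2, 4]].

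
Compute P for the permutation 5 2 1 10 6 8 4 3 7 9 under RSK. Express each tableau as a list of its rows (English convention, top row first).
Insert 5: appended to row 1. P = [[5]].
Insert 2: 2 bumps 5 from row 1; 5 starts row 2. P = [[2], [5]].
Insert 1: 1 bumps 2 from row 1; 2 bumps 5 from row 2; 5 starts row 3. P = [[1], [2], [5]].
Insert 10: appended to row 1. P = [[1, 10], [2], [5]].
Insert 6: 6 bumps 10 from row 1; 10 appends to row 2. P = [[1, 6], [2, 10], [5]].
Insert 8: appended to row 1. P = [[1, 6, 8], [2, 10], [5]].
Insert 4: 4 bumps 6 from row 1; 6 bumps 10 from row 2; 10 appends to row 3. P = [[1, 4, 8], [2, 6], [5, 10]].
Insert 3: 3 bumps 4 from row 1; 4 bumps 6 from row 2; 6 bumps 10 from row 3; 10 starts row 4. P = [[1, 3, 8], [2, 4], [5, 6], [10]].
Insert 7: 7 bumps 8 from row 1; 8 appends to row 2. P = [[1, 3, 7], [2, 4, 8], [5, 6], [10]].
Insert 9: appended to row 1. P = [[1, 3, 7, 9], [2, 4, 8], [5, 6], [10]].

So P = [[1, 3, 7, 9], [2, 4, 8], [5, 6], [10]].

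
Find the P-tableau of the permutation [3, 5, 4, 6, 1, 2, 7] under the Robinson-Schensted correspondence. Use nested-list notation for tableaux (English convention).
P = [[1, 2, 6, 7], [3, 4], [5]]

After inserting 3: P = [[3]].
After inserting 5: P = [[3, 5]].
After inserting 4: P = [[3, 4], [5]].
After inserting 6: P = [[3, 4, 6], [5]].
After inserting 1: P = [[1, 4, 6], [3], [5]].
After inserting 2: P = [[1, 2, 6], [3, 4], [5]].
After inserting 7: P = [[1, 2, 6, 7], [3, 4], [5]].

So P = [[1, 2, 6, 7], [3, 4], [5]].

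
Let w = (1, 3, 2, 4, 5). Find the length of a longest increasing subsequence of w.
4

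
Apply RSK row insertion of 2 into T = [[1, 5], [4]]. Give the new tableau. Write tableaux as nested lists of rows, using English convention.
[[1, 2], [4, 5]]

In row 1, 2 replaces 5 (the leftmost entry greater than 2); 5 is bumped to row 2. 5 is appended to row 2. The new tableau is [[1, 2], [4, 5]].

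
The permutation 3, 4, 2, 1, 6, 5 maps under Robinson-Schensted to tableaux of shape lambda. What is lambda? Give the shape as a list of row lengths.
[3, 2, 1]

Row-insert each entry into an empty tableau.

After inserting 3: P = [[3]].
After inserting 4: P = [[3, 4]].
After inserting 2: P = [[2, 4], [3]].
After inserting 1: P = [[1, 4], [2], [3]].
After inserting 6: P = [[1, 4, 6], [2], [3]].
After inserting 5: P = [[1, 4, 5], [2, 6], [3]].

The final insertion tableau P = [[1, 4, 5], [2, 6], [3]] has shape [3, 2, 1].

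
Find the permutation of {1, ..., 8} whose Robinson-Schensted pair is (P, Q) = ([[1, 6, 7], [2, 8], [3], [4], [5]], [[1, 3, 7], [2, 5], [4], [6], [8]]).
Reverse the RSK construction: for i from n down to 1, find the cell of Q containing i, remove the entry at that cell from P, and reverse-bump it up through P; the value ejected from row 1 is w(i).

Step i=8: Q has 8 at row 5, column 1; remove 5 from row 5 of P and reverse-bump: 5 enters row 4 and ejects 4; 4 enters row 3 and ejects 3; 3 enters row 2 and ejects 2; 2 enters row 1 and ejects 1. So w(8) = 1. P is now [[2, 6, 7], [3, 8], [4], [5]].
Step i=7: Q has 7 at row 1, column 3; remove that cell from P, ejecting 7. So w(7) = 7. P is now [[2, 6], [3, 8], [4], [5]].
Step i=6: Q has 6 at row 4, column 1; remove 5 from row 4 of P and reverse-bump: 5 enters row 3 and ejects 4; 4 enters row 2 and ejects 3; 3 enters row 1 and ejects 2. So w(6) = 2. P is now [[3, 6], [4, 8], [5]].
Step i=5: Q has 5 at row 2, column 2; remove 8 from row 2 of P and reverse-bump: 8 enters row 1 and ejects 6. So w(5) = 6. P is now [[3, 8], [4], [5]].
Step i=4: Q has 4 at row 3, column 1; remove 5 from row 3 of P and reverse-bump: 5 enters row 2 and ejects 4; 4 enters row 1 and ejects 3. So w(4) = 3. P is now [[4, 8], [5]].
Step i=3: Q has 3 at row 1, column 2; remove that cell from P, ejecting 8. So w(3) = 8. P is now [[4], [5]].
Step i=2: Q has 2 at row 2, column 1; remove 5 from row 2 of P and reverse-bump: 5 enters row 1 and ejects 4. So w(2) = 4. P is now [[5]].
Step i=1: Q has 1 at row 1, column 1; remove that cell from P, ejecting 5. So w(1) = 5. P is now [].

So w = 5 4 8 3 6 2 7 1.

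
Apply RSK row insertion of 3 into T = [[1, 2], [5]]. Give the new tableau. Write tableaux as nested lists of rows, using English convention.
[[1, 2, 3], [5]]

3 is larger than every entry of row 1, so it is appended to row 1. The new tableau is [[1, 2, 3], [5]].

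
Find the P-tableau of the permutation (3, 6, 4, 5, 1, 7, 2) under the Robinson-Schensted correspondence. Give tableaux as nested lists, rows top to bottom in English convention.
Insert 3: appended to row 1. P = [[3]].
Insert 6: appended to row 1. P = [[3, 6]].
Insert 4: 4 bumps 6 from row 1; 6 starts row 2. P = [[3, 4], [6]].
Insert 5: appended to row 1. P = [[3, 4, 5], [6]].
Insert 1: 1 bumps 3 from row 1; 3 bumps 6 from row 2; 6 starts row 3. P = [[1, 4, 5], [3], [6]].
Insert 7: appended to row 1. P = [[1, 4, 5, 7], [3], [6]].
Insert 2: 2 bumps 4 from row 1; 4 appends to row 2. P = [[1, 2, 5, 7], [3, 4], [6]].

So P = [[1, 2, 5, 7], [3, 4], [6]].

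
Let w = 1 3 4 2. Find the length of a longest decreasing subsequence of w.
2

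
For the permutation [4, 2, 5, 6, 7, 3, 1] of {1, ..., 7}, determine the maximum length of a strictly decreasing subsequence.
3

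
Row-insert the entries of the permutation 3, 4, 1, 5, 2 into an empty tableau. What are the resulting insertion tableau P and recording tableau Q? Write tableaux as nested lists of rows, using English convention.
P = [[1, 2, 5], [3, 4]], Q = [[1, 2, 4], [3, 5]]

Insert each entry of the permutation into P by Schensted row insertion, recording in Q the position of each new cell.

Insert 3: appended to row 1. P = [[3]], Q = [[1]].
Insert 4: appended to row 1. P = [[3, 4]], Q = [[1, 2]].
Insert 1: 1 bumps 3 from row 1; 3 starts row 2. P = [[1, 4], [3]], Q = [[1, 2], [3]].
Insert 5: appended to row 1. P = [[1, 4, 5], [3]], Q = [[1, 2, 4], [3]].
Insert 2: 2 bumps 4 from row 1; 4 appends to row 2. P = [[1, 2, 5], [3, 4]], Q = [[1, 2, 4], [3, 5]].

So P = [[1, 2, 5], [3, 4]], Q = [[1, 2, 4], [3, 5]].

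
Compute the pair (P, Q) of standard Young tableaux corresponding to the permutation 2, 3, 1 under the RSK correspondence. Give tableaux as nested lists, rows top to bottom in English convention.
P = [[1, 3], [2]], Q = [[1, 2], [3]]

Insert each entry of the permutation into P by Schensted row insertion, recording in Q the position of each new cell.

Insert 2: appended to row 1. P = [[2]], Q = [[1]].
Insert 3: appended to row 1. P = [[2, 3]], Q = [[1, 2]].
Insert 1: 1 bumps 2 from row 1; 2 starts row 2. P = [[1, 3], [2]], Q = [[1, 2], [3]].

So P = [[1, 3], [2]], Q = [[1, 2], [3]].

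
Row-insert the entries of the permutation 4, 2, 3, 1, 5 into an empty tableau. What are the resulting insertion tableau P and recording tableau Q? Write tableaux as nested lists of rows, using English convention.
Insert each entry of the permutation into P by Schensted row insertion, recording in Q the position of each new cell.

Insert 4: appended to row 1. P = [[4]].
Insert 2: 2 bumps 4 from row 1; 4 starts row 2. P = [[2], [4]].
Insert 3: appended to row 1. P = [[2, 3], [4]].
Insert 1: 1 bumps 2 from row 1; 2 bumps 4 from row 2; 4 starts row 3. P = [[1, 3], [2], [4]].
Insert 5: appended to row 1. P = [[1, 3, 5], [2], [4]].

So P = [[1, 3, 5], [2], [4]], Q = [[1, 3, 5], [2], [4]].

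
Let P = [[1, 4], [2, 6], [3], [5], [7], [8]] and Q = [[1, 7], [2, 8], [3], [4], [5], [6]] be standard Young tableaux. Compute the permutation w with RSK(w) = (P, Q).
Reverse the RSK construction: for i from n down to 1, find the cell of Q containing i, remove the entry at that cell from P, and reverse-bump it up through P; the value ejected from row 1 is w(i).

Step i=8: Q has 8 at row 2, column 2; remove 6 from row 2 of P and reverse-bump: 6 enters row 1 and ejects 4. So w(8) = 4. P is now [[1, 6], [2], [3], [5], [7], [8]].
Step i=7: Q has 7 at row 1, column 2; remove that cell from P, ejecting 6. So w(7) = 6. P is now [[1], [2], [3], [5], [7], [8]].
Step i=6: Q has 6 at row 6, column 1; remove 8 from row 6 of P and reverse-bump: 8 enters row 5 and ejects 7; 7 enters row 4 and ejects 5; 5 enters row 3 and ejects 3; 3 enters row 2 and ejects 2; 2 enters row 1 and ejects 1. So w(6) = 1. P is now [[2], [3], [5], [7], [8]].
Step i=5: Q has 5 at row 5, column 1; remove 8 from row 5 of P and reverse-bump: 8 enters row 4 and ejects 7; 7 enters row 3 and ejects 5; 5 enters row 2 and ejects 3; 3 enters row 1 and ejects 2. So w(5) = 2. P is now [[3], [5], [7], [8]].
Step i=4: Q has 4 at row 4, column 1; remove 8 from row 4 of P and reverse-bump: 8 enters row 3 and ejects 7; 7 enters row 2 and ejects 5; 5 enters row 1 and ejects 3. So w(4) = 3. P is now [[5], [7], [8]].
Step i=3: Q has 3 at row 3, column 1; remove 8 from row 3 of P and reverse-bump: 8 enters row 2 and ejects 7; 7 enters row 1 and ejects 5. So w(3) = 5. P is now [[7], [8]].
Step i=2: Q has 2 at row 2, column 1; remove 8 from row 2 of P and reverse-bump: 8 enters row 1 and ejects 7. So w(2) = 7. P is now [[8]].
Step i=1: Q has 1 at row 1, column 1; remove that cell from P, ejecting 8. So w(1) = 8. P is now [].

So w = 8 7 5 3 2 1 6 4.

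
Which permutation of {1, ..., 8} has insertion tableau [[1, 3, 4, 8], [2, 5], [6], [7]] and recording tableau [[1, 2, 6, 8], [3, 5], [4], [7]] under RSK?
2 7 6 1 3 5 4 8

Reverse the RSK construction: for i from n down to 1, find the cell of Q containing i, remove the entry at that cell from P, and reverse-bump it up through P; the value ejected from row 1 is w(i).

Step i=8: Q has 8 at row 1, column 4; remove that cell from P, ejecting 8. So w(8) = 8. P is now [[1, 3, 4], [2, 5], [6], [7]].
Step i=7: Q has 7 at row 4, column 1; remove 7 from row 4 of P and reverse-bump: 7 enters row 3 and ejects 6; 6 enters row 2 and ejects 5; 5 enters row 1 and ejects 4. So w(7) = 4. P is now [[1, 3, 5], [2, 6], [7]].
Step i=6: Q has 6 at row 1, column 3; remove that cell from P, ejecting 5. So w(6) = 5. P is now [[1, 3], [2, 6], [7]].
Step i=5: Q has 5 at row 2, column 2; remove 6 from row 2 of P and reverse-bump: 6 enters row 1 and ejects 3. So w(5) = 3. P is now [[1, 6], [2], [7]].
Step i=4: Q has 4 at row 3, column 1; remove 7 from row 3 of P and reverse-bump: 7 enters row 2 and ejects 2; 2 enters row 1 and ejects 1. So w(4) = 1. P is now [[2, 6], [7]].
Step i=3: Q has 3 at row 2, column 1; remove 7 from row 2 of P and reverse-bump: 7 enters row 1 and ejects 6. So w(3) = 6. P is now [[2, 7]].
Step i=2: Q has 2 at row 1, column 2; remove that cell from P, ejecting 7. So w(2) = 7. P is now [[2]].
Step i=1: Q has 1 at row 1, column 1; remove that cell from P, ejecting 2. So w(1) = 2. P is now [].

So w = 2 7 6 1 3 5 4 8.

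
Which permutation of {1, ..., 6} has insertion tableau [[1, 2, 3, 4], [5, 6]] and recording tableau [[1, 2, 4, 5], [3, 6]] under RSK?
Reverse RSK: for i = n, n-1, ..., 1, locate i in Q, remove the corresponding corner cell from P, and reverse-bump its entry up through P; the value ejected from row 1 is w(i).

So w = 1 5 2 3 6 4.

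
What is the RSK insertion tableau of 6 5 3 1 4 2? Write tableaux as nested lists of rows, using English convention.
P = [[1, 2], [3, 4], [5], [6]]

After inserting 6: P = [[6]].
After inserting 5: P = [[5], [6]].
After inserting 3: P = [[3], [5], [6]].
After inserting 1: P = [[1], [3], [5], [6]].
After inserting 4: P = [[1, 4], [3], [5], [6]].
After inserting 2: P = [[1, 2], [3, 4], [5], [6]].

So P = [[1, 2], [3, 4], [5], [6]].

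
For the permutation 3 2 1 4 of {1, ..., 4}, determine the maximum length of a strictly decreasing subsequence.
3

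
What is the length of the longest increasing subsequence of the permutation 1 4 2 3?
3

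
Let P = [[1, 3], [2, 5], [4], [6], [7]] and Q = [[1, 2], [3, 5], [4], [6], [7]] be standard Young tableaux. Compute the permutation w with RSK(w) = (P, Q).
4 7 6 2 5 3 1

Reverse the RSK construction: for i from n down to 1, find the cell of Q containing i, remove the entry at that cell from P, and reverse-bump it up through P; the value ejected from row 1 is w(i).

Step i=7: Q has 7 at row 5, column 1; remove 7 from row 5 of P and reverse-bump: 7 enters row 4 and ejects 6; 6 enters row 3 and ejects 4; 4 enters row 2 and ejects 2; 2 enters row 1 and ejects 1. So w(7) = 1. P is now [[2, 3], [4, 5], [6], [7]].
Step i=6: Q has 6 at row 4, column 1; remove 7 from row 4 of P and reverse-bump: 7 enters row 3 and ejects 6; 6 enters row 2 and ejects 5; 5 enters row 1 and ejects 3. So w(6) = 3. P is now [[2, 5], [4, 6], [7]].
Step i=5: Q has 5 at row 2, column 2; remove 6 from row 2 of P and reverse-bump: 6 enters row 1 and ejects 5. So w(5) = 5. P is now [[2, 6], [4], [7]].
Step i=4: Q has 4 at row 3, column 1; remove 7 from row 3 of P and reverse-bump: 7 enters row 2 and ejects 4; 4 enters row 1 and ejects 2. So w(4) = 2. P is now [[4, 6], [7]].
Step i=3: Q has 3 at row 2, column 1; remove 7 from row 2 of P and reverse-bump: 7 enters row 1 and ejects 6. So w(3) = 6. P is now [[4, 7]].
Step i=2: Q has 2 at row 1, column 2; remove that cell from P, ejecting 7. So w(2) = 7. P is now [[4]].
Step i=1: Q has 1 at row 1, column 1; remove that cell from P, ejecting 4. So w(1) = 4. P is now [].

So w = 4 7 6 2 5 3 1.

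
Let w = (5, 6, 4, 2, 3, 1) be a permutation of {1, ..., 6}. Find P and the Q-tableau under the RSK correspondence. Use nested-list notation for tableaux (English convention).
P = [[1, 3], [2, 6], [4], [5]], Q = [[1, 2], [3, 5], [4], [6]]

Insert each entry of the permutation into P by Schensted row insertion, recording in Q the position of each new cell.

Insert 5: appended to row 1. P = [[5]], Q = [[1]].
Insert 6: appended to row 1. P = [[5, 6]], Q = [[1, 2]].
Insert 4: 4 bumps 5 from row 1; 5 starts row 2. P = [[4, 6], [5]], Q = [[1, 2], [3]].
Insert 2: 2 bumps 4 from row 1; 4 bumps 5 from row 2; 5 starts row 3. P = [[2, 6], [4], [5]], Q = [[1, 2], [3], [4]].
Insert 3: 3 bumps 6 from row 1; 6 appends to row 2. P = [[2, 3], [4, 6], [5]], Q = [[1, 2], [3, 5], [4]].
Insert 1: 1 bumps 2 from row 1; 2 bumps 4 from row 2; 4 bumps 5 from row 3; 5 starts row 4. P = [[1, 3], [2, 6], [4], [5]], Q = [[1, 2], [3, 5], [4], [6]].

So P = [[1, 3], [2, 6], [4], [5]], Q = [[1, 2], [3, 5], [4], [6]].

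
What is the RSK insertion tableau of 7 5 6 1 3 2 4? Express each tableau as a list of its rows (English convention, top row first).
Insert 7: appended to row 1. P = [[7]].
Insert 5: 5 bumps 7 from row 1; 7 starts row 2. P = [[5], [7]].
Insert 6: appended to row 1. P = [[5, 6], [7]].
Insert 1: 1 bumps 5 from row 1; 5 bumps 7 from row 2; 7 starts row 3. P = [[1, 6], [5], [7]].
Insert 3: 3 bumps 6 from row 1; 6 appends to row 2. P = [[1, 3], [5, 6], [7]].
Insert 2: 2 bumps 3 from row 1; 3 bumps 5 from row 2; 5 bumps 7 from row 3; 7 starts row 4. P = [[1, 2], [3, 6], [5], [7]].
Insert 4: appended to row 1. P = [[1, 2, 4], [3, 6], [5], [7]].

So P = [[1, 2, 4], [3, 6], [5], [7]].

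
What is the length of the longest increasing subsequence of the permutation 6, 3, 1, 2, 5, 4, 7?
4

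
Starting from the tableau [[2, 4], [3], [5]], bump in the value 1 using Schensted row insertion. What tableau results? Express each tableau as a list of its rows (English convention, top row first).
[[1, 4], [2], [3], [5]]

In row 1, 1 replaces 2 (the leftmost entry greater than 1); 2 is bumped to row 2. In row 2, 2 replaces 3 (the leftmost entry greater than 2); 3 is bumped to row 3. In row 3, 3 replaces 5 (the leftmost entry greater than 3); 5 is bumped to row 4. 5 starts a new row 4. The new tableau is [[1, 4], [2], [3], [5]].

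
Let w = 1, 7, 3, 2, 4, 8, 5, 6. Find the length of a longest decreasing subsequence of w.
3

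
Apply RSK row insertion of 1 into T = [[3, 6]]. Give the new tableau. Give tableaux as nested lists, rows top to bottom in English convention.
[[1, 6], [3]]

In row 1, 1 replaces 3 (the leftmost entry greater than 1); 3 is bumped to row 2. 3 starts a new row 2. The new tableau is [[1, 6], [3]].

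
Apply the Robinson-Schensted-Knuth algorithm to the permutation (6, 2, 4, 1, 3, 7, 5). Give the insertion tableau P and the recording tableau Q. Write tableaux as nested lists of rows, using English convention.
Insert each entry of the permutation into P by Schensted row insertion, recording in Q the position of each new cell.

Insert 6: appended to row 1. P = [[6]].
Insert 2: 2 bumps 6 from row 1; 6 starts row 2. P = [[2], [6]].
Insert 4: appended to row 1. P = [[2, 4], [6]].
Insert 1: 1 bumps 2 from row 1; 2 bumps 6 from row 2; 6 starts row 3. P = [[1, 4], [2], [6]].
Insert 3: 3 bumps 4 from row 1; 4 appends to row 2. P = [[1, 3], [2, 4], [6]].
Insert 7: appended to row 1. P = [[1, 3, 7], [2, 4], [6]].
Insert 5: 5 bumps 7 from row 1; 7 appends to row 2. P = [[1, 3, 5], [2, 4, 7], [6]].

So P = [[1, 3, 5], [2, 4, 7], [6]], Q = [[1, 3, 6], [2, 5, 7], [4]].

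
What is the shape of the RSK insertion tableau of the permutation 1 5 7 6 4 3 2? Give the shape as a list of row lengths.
Row-insert each entry into an empty tableau.

After inserting 1: P = [[1]].
After inserting 5: P = [[1, 5]].
After inserting 7: P = [[1, 5, 7]].
After inserting 6: P = [[1, 5, 6], [7]].
After inserting 4: P = [[1, 4, 6], [5], [7]].
After inserting 3: P = [[1, 3, 6], [4], [5], [7]].
After inserting 2: P = [[1, 2, 6], [3], [4], [5], [7]].

The final insertion tableau P = [[1, 2, 6], [3], [4], [5], [7]] has shape [3, 1, 1, 1, 1].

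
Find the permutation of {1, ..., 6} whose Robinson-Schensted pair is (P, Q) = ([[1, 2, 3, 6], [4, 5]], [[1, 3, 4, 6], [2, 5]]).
Reverse RSK: for i = n, n-1, ..., 1, locate i in Q, remove the corresponding corner cell from P, and reverse-bump its entry up through P; the value ejected from row 1 is w(i).

So w = 4 1 2 5 3 6.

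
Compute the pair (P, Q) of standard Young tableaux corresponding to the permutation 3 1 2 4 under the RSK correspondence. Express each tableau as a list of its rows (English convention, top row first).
P = [[1, 2, 4], [3]], Q = [[1, 3, 4], [2]]

Insert each entry of the permutation into P by Schensted row insertion, recording in Q the position of each new cell.

Insert 3: appended to row 1. P = [[3]].
Insert 1: 1 bumps 3 from row 1; 3 starts row 2. P = [[1], [3]].
Insert 2: appended to row 1. P = [[1, 2], [3]].
Insert 4: appended to row 1. P = [[1, 2, 4], [3]].

So P = [[1, 2, 4], [3]], Q = [[1, 3, 4], [2]].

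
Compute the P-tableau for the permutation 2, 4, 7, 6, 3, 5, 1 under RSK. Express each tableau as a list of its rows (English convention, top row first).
P = [[1, 3, 5], [2, 6], [4], [7]]

Insert 2: appended to row 1. P = [[2]].
Insert 4: appended to row 1. P = [[2, 4]].
Insert 7: appended to row 1. P = [[2, 4, 7]].
Insert 6: 6 bumps 7 from row 1; 7 starts row 2. P = [[2, 4, 6], [7]].
Insert 3: 3 bumps 4 from row 1; 4 bumps 7 from row 2; 7 starts row 3. P = [[2, 3, 6], [4], [7]].
Insert 5: 5 bumps 6 from row 1; 6 appends to row 2. P = [[2, 3, 5], [4, 6], [7]].
Insert 1: 1 bumps 2 from row 1; 2 bumps 4 from row 2; 4 bumps 7 from row 3; 7 starts row 4. P = [[1, 3, 5], [2, 6], [4], [7]].

So P = [[1, 3, 5], [2, 6], [4], [7]].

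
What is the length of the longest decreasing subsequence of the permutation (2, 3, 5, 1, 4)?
2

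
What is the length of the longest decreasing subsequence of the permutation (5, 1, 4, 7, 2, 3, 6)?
3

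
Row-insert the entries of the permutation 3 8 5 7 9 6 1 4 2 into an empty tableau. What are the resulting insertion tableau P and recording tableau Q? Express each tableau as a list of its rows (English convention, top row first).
Insert each entry of the permutation into P by Schensted row insertion, recording in Q the position of each new cell.

Insert 3: appended to row 1. P = [[3]], Q = [[1]].
Insert 8: appended to row 1. P = [[3, 8]], Q = [[1, 2]].
Insert 5: 5 bumps 8 from row 1; 8 starts row 2. P = [[3, 5], [8]], Q = [[1, 2], [3]].
Insert 7: appended to row 1. P = [[3, 5, 7], [8]], Q = [[1, 2, 4], [3]].
Insert 9: appended to row 1. P = [[3, 5, 7, 9], [8]], Q = [[1, 2, 4, 5], [3]].
Insert 6: 6 bumps 7 from row 1; 7 bumps 8 from row 2; 8 starts row 3. P = [[3, 5, 6, 9], [7], [8]], Q = [[1, 2, 4, 5], [3], [6]].
Insert 1: 1 bumps 3 from row 1; 3 bumps 7 from row 2; 7 bumps 8 from row 3; 8 starts row 4. P = [[1, 5, 6, 9], [3], [7], [8]], Q = [[1, 2, 4, 5], [3], [6], [7]].
Insert 4: 4 bumps 5 from row 1; 5 appends to row 2. P = [[1, 4, 6, 9], [3, 5], [7], [8]], Q = [[1, 2, 4, 5], [3, 8], [6], [7]].
Insert 2: 2 bumps 4 from row 1; 4 bumps 5 from row 2; 5 bumps 7 from row 3; 7 bumps 8 from row 4; 8 starts row 5. P = [[1, 2, 6, 9], [3, 4], [5], [7], [8]], Q = [[1, 2, 4, 5], [3, 8], [6], [7], [9]].

So P = [[1, 2, 6, 9], [3, 4], [5], [7], [8]], Q = [[1, 2, 4, 5], [3, 8], [6], [7], [9]].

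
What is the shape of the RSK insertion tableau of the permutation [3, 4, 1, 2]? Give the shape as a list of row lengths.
Row-insert each entry into an empty tableau.

After inserting 3: P = [[3]].
After inserting 4: P = [[3, 4]].
After inserting 1: P = [[1, 4], [3]].
After inserting 2: P = [[1, 2], [3, 4]].

The final insertion tableau P = [[1, 2], [3, 4]] has shape [2, 2].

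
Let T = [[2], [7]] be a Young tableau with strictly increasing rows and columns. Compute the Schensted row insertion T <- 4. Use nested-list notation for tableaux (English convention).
[[2, 4], [7]]

4 is larger than every entry of row 1, so it is appended to row 1. The new tableau is [[2, 4], [7]].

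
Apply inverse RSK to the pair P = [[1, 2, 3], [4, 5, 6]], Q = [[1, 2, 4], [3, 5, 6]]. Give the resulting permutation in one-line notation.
4 5 1 6 2 3

Reverse the RSK construction: for i from n down to 1, find the cell of Q containing i, remove the entry at that cell from P, and reverse-bump it up through P; the value ejected from row 1 is w(i).

Step i=6: Q has 6 at row 2, column 3; remove 6 from row 2 of P and reverse-bump: 6 enters row 1 and ejects 3. So w(6) = 3. P is now [[1, 2, 6], [4, 5]].
Step i=5: Q has 5 at row 2, column 2; remove 5 from row 2 of P and reverse-bump: 5 enters row 1 and ejects 2. So w(5) = 2. P is now [[1, 5, 6], [4]].
Step i=4: Q has 4 at row 1, column 3; remove that cell from P, ejecting 6. So w(4) = 6. P is now [[1, 5], [4]].
Step i=3: Q has 3 at row 2, column 1; remove 4 from row 2 of P and reverse-bump: 4 enters row 1 and ejects 1. So w(3) = 1. P is now [[4, 5]].
Step i=2: Q has 2 at row 1, column 2; remove that cell from P, ejecting 5. So w(2) = 5. P is now [[4]].
Step i=1: Q has 1 at row 1, column 1; remove that cell from P, ejecting 4. So w(1) = 4. P is now [].

So w = 4 5 1 6 2 3.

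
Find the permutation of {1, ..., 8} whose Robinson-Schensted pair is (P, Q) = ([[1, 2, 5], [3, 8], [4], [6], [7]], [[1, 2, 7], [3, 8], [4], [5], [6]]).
1 7 6 4 3 2 8 5

Reverse RSK: for i = n, n-1, ..., 1, locate i in Q, remove the corresponding corner cell from P, and reverse-bump its entry up through P; the value ejected from row 1 is w(i).

So w = 1 7 6 4 3 2 8 5.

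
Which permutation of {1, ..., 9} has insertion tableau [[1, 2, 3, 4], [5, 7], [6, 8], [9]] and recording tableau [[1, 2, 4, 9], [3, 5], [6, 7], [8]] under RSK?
1 6 5 9 8 2 7 3 4

Reverse the RSK construction: for i from n down to 1, find the cell of Q containing i, remove the entry at that cell from P, and reverse-bump it up through P; the value ejected from row 1 is w(i).

Step i=9: Q has 9 at row 1, column 4; remove that cell from P, ejecting 4. So w(9) = 4. P is now [[1, 2, 3], [5, 7], [6, 8], [9]].
Step i=8: Q has 8 at row 4, column 1; remove 9 from row 4 of P and reverse-bump: 9 enters row 3 and ejects 8; 8 enters row 2 and ejects 7; 7 enters row 1 and ejects 3. So w(8) = 3. P is now [[1, 2, 7], [5, 8], [6, 9]].
Step i=7: Q has 7 at row 3, column 2; remove 9 from row 3 of P and reverse-bump: 9 enters row 2 and ejects 8; 8 enters row 1 and ejects 7. So w(7) = 7. P is now [[1, 2, 8], [5, 9], [6]].
Step i=6: Q has 6 at row 3, column 1; remove 6 from row 3 of P and reverse-bump: 6 enters row 2 and ejects 5; 5 enters row 1 and ejects 2. So w(6) = 2. P is now [[1, 5, 8], [6, 9]].
Step i=5: Q has 5 at row 2, column 2; remove 9 from row 2 of P and reverse-bump: 9 enters row 1 and ejects 8. So w(5) = 8. P is now [[1, 5, 9], [6]].
Step i=4: Q has 4 at row 1, column 3; remove that cell from P, ejecting 9. So w(4) = 9. P is now [[1, 5], [6]].
Step i=3: Q has 3 at row 2, column 1; remove 6 from row 2 of P and reverse-bump: 6 enters row 1 and ejects 5. So w(3) = 5. P is now [[1, 6]].
Step i=2: Q has 2 at row 1, column 2; remove that cell from P, ejecting 6. So w(2) = 6. P is now [[1]].
Step i=1: Q has 1 at row 1, column 1; remove that cell from P, ejecting 1. So w(1) = 1. P is now [].

So w = 1 6 5 9 8 2 7 3 4.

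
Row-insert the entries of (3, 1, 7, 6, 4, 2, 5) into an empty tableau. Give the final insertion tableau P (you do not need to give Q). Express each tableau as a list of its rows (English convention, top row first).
Insert 3: appended to row 1. P = [[3]].
Insert 1: 1 bumps 3 from row 1; 3 starts row 2. P = [[1], [3]].
Insert 7: appended to row 1. P = [[1, 7], [3]].
Insert 6: 6 bumps 7 from row 1; 7 appends to row 2. P = [[1, 6], [3, 7]].
Insert 4: 4 bumps 6 from row 1; 6 bumps 7 from row 2; 7 starts row 3. P = [[1, 4], [3, 6], [7]].
Insert 2: 2 bumps 4 from row 1; 4 bumps 6 from row 2; 6 bumps 7 from row 3; 7 starts row 4. P = [[1, 2], [3, 4], [6], [7]].
Insert 5: appended to row 1. P = [[1, 2, 5], [3, 4], [6], [7]].

So P = [[1, 2, 5], [3, 4], [6], [7]].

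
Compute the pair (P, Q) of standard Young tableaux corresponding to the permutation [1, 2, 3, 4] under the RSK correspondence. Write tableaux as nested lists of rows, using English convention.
Insert each entry of the permutation into P by Schensted row insertion, recording in Q the position of each new cell.

Insert 1: appended to row 1. P = [[1]].
Insert 2: appended to row 1. P = [[1, 2]].
Insert 3: appended to row 1. P = [[1, 2, 3]].
Insert 4: appended to row 1. P = [[1, 2, 3, 4]].

So P = [[1, 2, 3, 4]], Q = [[1, 2, 3, 4]].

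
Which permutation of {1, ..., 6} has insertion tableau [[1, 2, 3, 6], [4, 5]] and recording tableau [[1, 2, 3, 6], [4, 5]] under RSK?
1 4 5 2 3 6

Reverse the RSK construction: for i from n down to 1, find the cell of Q containing i, remove the entry at that cell from P, and reverse-bump it up through P; the value ejected from row 1 is w(i).

Step i=6: Q has 6 at row 1, column 4; remove that cell from P, ejecting 6. So w(6) = 6. P is now [[1, 2, 3], [4, 5]].
Step i=5: Q has 5 at row 2, column 2; remove 5 from row 2 of P and reverse-bump: 5 enters row 1 and ejects 3. So w(5) = 3. P is now [[1, 2, 5], [4]].
Step i=4: Q has 4 at row 2, column 1; remove 4 from row 2 of P and reverse-bump: 4 enters row 1 and ejects 2. So w(4) = 2. P is now [[1, 4, 5]].
Step i=3: Q has 3 at row 1, column 3; remove that cell from P, ejecting 5. So w(3) = 5. P is now [[1, 4]].
Step i=2: Q has 2 at row 1, column 2; remove that cell from P, ejecting 4. So w(2) = 4. P is now [[1]].
Step i=1: Q has 1 at row 1, column 1; remove that cell from P, ejecting 1. So w(1) = 1. P is now [].

So w = 1 4 5 2 3 6.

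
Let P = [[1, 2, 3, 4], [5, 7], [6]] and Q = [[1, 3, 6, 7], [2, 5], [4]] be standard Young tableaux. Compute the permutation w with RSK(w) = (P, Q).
Reverse the RSK construction: for i from n down to 1, find the cell of Q containing i, remove the entry at that cell from P, and reverse-bump it up through P; the value ejected from row 1 is w(i).

Step i=7: Q has 7 at row 1, column 4; remove that cell from P, ejecting 4. So w(7) = 4. P is now [[1, 2, 3], [5, 7], [6]].
Step i=6: Q has 6 at row 1, column 3; remove that cell from P, ejecting 3. So w(6) = 3. P is now [[1, 2], [5, 7], [6]].
Step i=5: Q has 5 at row 2, column 2; remove 7 from row 2 of P and reverse-bump: 7 enters row 1 and ejects 2. So w(5) = 2. P is now [[1, 7], [5], [6]].
Step i=4: Q has 4 at row 3, column 1; remove 6 from row 3 of P and reverse-bump: 6 enters row 2 and ejects 5; 5 enters row 1 and ejects 1. So w(4) = 1. P is now [[5, 7], [6]].
Step i=3: Q has 3 at row 1, column 2; remove that cell from P, ejecting 7. So w(3) = 7. P is now [[5], [6]].
Step i=2: Q has 2 at row 2, column 1; remove 6 from row 2 of P and reverse-bump: 6 enters row 1 and ejects 5. So w(2) = 5. P is now [[6]].
Step i=1: Q has 1 at row 1, column 1; remove that cell from P, ejecting 6. So w(1) = 6. P is now [].

So w = 6 5 7 1 2 3 4.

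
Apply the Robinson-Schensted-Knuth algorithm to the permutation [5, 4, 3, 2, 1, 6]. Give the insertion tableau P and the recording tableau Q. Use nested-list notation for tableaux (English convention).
Insert each entry of the permutation into P by Schensted row insertion, recording in Q the position of each new cell.

Insert 5: appended to row 1. P = [[5]], Q = [[1]].
Insert 4: 4 bumps 5 from row 1; 5 starts row 2. P = [[4], [5]], Q = [[1], [2]].
Insert 3: 3 bumps 4 from row 1; 4 bumps 5 from row 2; 5 starts row 3. P = [[3], [4], [5]], Q = [[1], [2], [3]].
Insert 2: 2 bumps 3 from row 1; 3 bumps 4 from row 2; 4 bumps 5 from row 3; 5 starts row 4. P = [[2], [3], [4], [5]], Q = [[1], [2], [3], [4]].
Insert 1: 1 bumps 2 from row 1; 2 bumps 3 from row 2; 3 bumps 4 from row 3; 4 bumps 5 from row 4; 5 starts row 5. P = [[1], [2], [3], [4], [5]], Q = [[1], [2], [3], [4], [5]].
Insert 6: appended to row 1. P = [[1, 6], [2], [3], [4], [5]], Q = [[1, 6], [2], [3], [4], [5]].

So P = [[1, 6], [2], [3], [4], [5]], Q = [[1, 6], [2], [3], [4], [5]].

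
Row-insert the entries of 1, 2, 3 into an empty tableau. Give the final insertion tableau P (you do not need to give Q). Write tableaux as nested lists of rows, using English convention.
Insert 1: appended to row 1. P = [[1]].
Insert 2: appended to row 1. P = [[1, 2]].
Insert 3: appended to row 1. P = [[1, 2, 3]].

So P = [[1, 2, 3]].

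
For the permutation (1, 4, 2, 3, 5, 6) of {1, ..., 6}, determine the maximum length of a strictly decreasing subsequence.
2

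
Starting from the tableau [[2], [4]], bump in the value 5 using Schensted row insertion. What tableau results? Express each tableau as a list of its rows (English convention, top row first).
[[2, 5], [4]]

5 is larger than every entry of row 1, so it is appended to row 1. The new tableau is [[2, 5], [4]].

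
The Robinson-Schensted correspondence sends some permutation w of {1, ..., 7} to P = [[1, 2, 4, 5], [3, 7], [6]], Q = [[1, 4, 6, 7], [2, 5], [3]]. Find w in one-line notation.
Reverse the RSK construction: for i from n down to 1, find the cell of Q containing i, remove the entry at that cell from P, and reverse-bump it up through P; the value ejected from row 1 is w(i).

Step i=7: Q has 7 at row 1, column 4; remove that cell from P, ejecting 5. So w(7) = 5. P is now [[1, 2, 4], [3, 7], [6]].
Step i=6: Q has 6 at row 1, column 3; remove that cell from P, ejecting 4. So w(6) = 4. P is now [[1, 2], [3, 7], [6]].
Step i=5: Q has 5 at row 2, column 2; remove 7 from row 2 of P and reverse-bump: 7 enters row 1 and ejects 2. So w(5) = 2. P is now [[1, 7], [3], [6]].
Step i=4: Q has 4 at row 1, column 2; remove that cell from P, ejecting 7. So w(4) = 7. P is now [[1], [3], [6]].
Step i=3: Q has 3 at row 3, column 1; remove 6 from row 3 of P and reverse-bump: 6 enters row 2 and ejects 3; 3 enters row 1 and ejects 1. So w(3) = 1. P is now [[3], [6]].
Step i=2: Q has 2 at row 2, column 1; remove 6 from row 2 of P and reverse-bump: 6 enters row 1 and ejects 3. So w(2) = 3. P is now [[6]].
Step i=1: Q has 1 at row 1, column 1; remove that cell from P, ejecting 6. So w(1) = 6. P is now [].

So w = 6 3 1 7 2 4 5.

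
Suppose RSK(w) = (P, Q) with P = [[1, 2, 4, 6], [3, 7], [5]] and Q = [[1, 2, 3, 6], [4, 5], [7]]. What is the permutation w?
1 5 7 3 4 6 2

Reverse the RSK construction: for i from n down to 1, find the cell of Q containing i, remove the entry at that cell from P, and reverse-bump it up through P; the value ejected from row 1 is w(i).

Step i=7: Q has 7 at row 3, column 1; remove 5 from row 3 of P and reverse-bump: 5 enters row 2 and ejects 3; 3 enters row 1 and ejects 2. So w(7) = 2. P is now [[1, 3, 4, 6], [5, 7]].
Step i=6: Q has 6 at row 1, column 4; remove that cell from P, ejecting 6. So w(6) = 6. P is now [[1, 3, 4], [5, 7]].
Step i=5: Q has 5 at row 2, column 2; remove 7 from row 2 of P and reverse-bump: 7 enters row 1 and ejects 4. So w(5) = 4. P is now [[1, 3, 7], [5]].
Step i=4: Q has 4 at row 2, column 1; remove 5 from row 2 of P and reverse-bump: 5 enters row 1 and ejects 3. So w(4) = 3. P is now [[1, 5, 7]].
Step i=3: Q has 3 at row 1, column 3; remove that cell from P, ejecting 7. So w(3) = 7. P is now [[1, 5]].
Step i=2: Q has 2 at row 1, column 2; remove that cell from P, ejecting 5. So w(2) = 5. P is now [[1]].
Step i=1: Q has 1 at row 1, column 1; remove that cell from P, ejecting 1. So w(1) = 1. P is now [].

So w = 1 5 7 3 4 6 2.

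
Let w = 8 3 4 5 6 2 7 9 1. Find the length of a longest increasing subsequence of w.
6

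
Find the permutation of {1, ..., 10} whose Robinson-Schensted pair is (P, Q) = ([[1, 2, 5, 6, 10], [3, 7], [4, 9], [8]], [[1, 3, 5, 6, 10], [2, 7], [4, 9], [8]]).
Reverse the RSK construction: for i from n down to 1, find the cell of Q containing i, remove the entry at that cell from P, and reverse-bump it up through P; the value ejected from row 1 is w(i).

Step i=10: Q has 10 at row 1, column 5; remove that cell from P, ejecting 10. So w(10) = 10. P is now [[1, 2, 5, 6], [3, 7], [4, 9], [8]].
Step i=9: Q has 9 at row 3, column 2; remove 9 from row 3 of P and reverse-bump: 9 enters row 2 and ejects 7; 7 enters row 1 and ejects 6. So w(9) = 6. P is now [[1, 2, 5, 7], [3, 9], [4], [8]].
Step i=8: Q has 8 at row 4, column 1; remove 8 from row 4 of P and reverse-bump: 8 enters row 3 and ejects 4; 4 enters row 2 and ejects 3; 3 enters row 1 and ejects 2. So w(8) = 2. P is now [[1, 3, 5, 7], [4, 9], [8]].
Step i=7: Q has 7 at row 2, column 2; remove 9 from row 2 of P and reverse-bump: 9 enters row 1 and ejects 7. So w(7) = 7. P is now [[1, 3, 5, 9], [4], [8]].
Step i=6: Q has 6 at row 1, column 4; remove that cell from P, ejecting 9. So w(6) = 9. P is now [[1, 3, 5], [4], [8]].
Step i=5: Q has 5 at row 1, column 3; remove that cell from P, ejecting 5. So w(5) = 5. P is now [[1, 3], [4], [8]].
Step i=4: Q has 4 at row 3, column 1; remove 8 from row 3 of P and reverse-bump: 8 enters row 2 and ejects 4; 4 enters row 1 and ejects 3. So w(4) = 3. P is now [[1, 4], [8]].
Step i=3: Q has 3 at row 1, column 2; remove that cell from P, ejecting 4. So w(3) = 4. P is now [[1], [8]].
Step i=2: Q has 2 at row 2, column 1; remove 8 from row 2 of P and reverse-bump: 8 enters row 1 and ejects 1. So w(2) = 1. P is now [[8]].
Step i=1: Q has 1 at row 1, column 1; remove that cell from P, ejecting 8. So w(1) = 8. P is now [].

So w = 8 1 4 3 5 9 7 2 6 10.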